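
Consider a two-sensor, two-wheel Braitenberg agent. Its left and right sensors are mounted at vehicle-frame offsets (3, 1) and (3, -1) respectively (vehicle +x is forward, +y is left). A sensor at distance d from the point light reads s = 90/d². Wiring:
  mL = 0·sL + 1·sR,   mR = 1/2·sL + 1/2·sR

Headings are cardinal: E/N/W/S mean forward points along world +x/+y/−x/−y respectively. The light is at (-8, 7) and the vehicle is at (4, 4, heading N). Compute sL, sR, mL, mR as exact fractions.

left sensor world pos  = (3, 7); dL² = 121
right sensor world pos = (5, 7); dR² = 169
sL = 90/121 = 90/121
sR = 90/169 = 90/169
mL = 0·sL + 1·sR = 90/169
mR = 1/2·sL + 1/2·sR = 13050/20449

90/121 90/169 90/169 13050/20449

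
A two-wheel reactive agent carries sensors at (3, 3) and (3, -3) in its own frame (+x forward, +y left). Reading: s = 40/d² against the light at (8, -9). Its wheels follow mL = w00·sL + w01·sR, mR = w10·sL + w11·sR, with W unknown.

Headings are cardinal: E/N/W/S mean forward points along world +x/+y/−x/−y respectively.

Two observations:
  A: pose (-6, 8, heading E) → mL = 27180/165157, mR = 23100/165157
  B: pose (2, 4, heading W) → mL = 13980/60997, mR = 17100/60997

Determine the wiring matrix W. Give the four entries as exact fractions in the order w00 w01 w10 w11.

1/2 1 1 1/2

obs A: pose=(-6,8,E) → sL=40/521, sR=40/317, mL=27180/165157, mR=23100/165157
obs B: pose=(2,4,W) → sL=40/181, sR=40/337, mL=13980/60997, mR=17100/60997
sensor matrix S = [[40/521, 40/317], [40/181, 40/337]]; det S = -189120000/10074081529
solve [mL_A; mL_B] = S·[w00; w01] and [mR_A; mR_B] = S·[w10; w11]:
  w00 = 1/2, w01 = 1, w10 = 1, w11 = 1/2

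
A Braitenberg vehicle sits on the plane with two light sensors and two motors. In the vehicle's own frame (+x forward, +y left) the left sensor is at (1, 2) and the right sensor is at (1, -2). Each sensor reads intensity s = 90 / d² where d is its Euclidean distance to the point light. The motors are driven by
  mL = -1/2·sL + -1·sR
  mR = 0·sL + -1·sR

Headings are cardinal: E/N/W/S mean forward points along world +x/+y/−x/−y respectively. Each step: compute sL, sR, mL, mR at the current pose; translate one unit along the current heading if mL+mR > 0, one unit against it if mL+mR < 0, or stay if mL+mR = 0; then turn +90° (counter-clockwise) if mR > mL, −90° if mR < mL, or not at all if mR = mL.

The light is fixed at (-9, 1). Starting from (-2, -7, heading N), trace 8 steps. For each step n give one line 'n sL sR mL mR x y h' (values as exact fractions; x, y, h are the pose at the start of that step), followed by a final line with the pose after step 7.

0 45/37 9/13 -1251/962 -9/13 -2 -7 N
1 90/157 18/17 -3591/2669 -18/17 -2 -8 W
2 9/20 45/68 -603/680 -45/68 -1 -8 S
3 10/13 90/181 -2075/2353 -90/181 -1 -7 E
4 45/37 9/13 -1251/962 -9/13 -2 -7 N
5 90/157 18/17 -3591/2669 -18/17 -2 -8 W
6 9/20 45/68 -603/680 -45/68 -1 -8 S
7 10/13 90/181 -2075/2353 -90/181 -1 -7 E
final -2 -7 N

n=0: pose=(-2,-7,N); sL=45/37, sR=9/13; mL=-1251/962, mR=-9/13; mL+mR=-1917/962 → advance -1; mR−mL=45/74 → turn +1·90°
n=1: pose=(-2,-8,W); sL=90/157, sR=18/17; mL=-3591/2669, mR=-18/17; mL+mR=-6417/2669 → advance -1; mR−mL=45/157 → turn +1·90°
n=2: pose=(-1,-8,S); sL=9/20, sR=45/68; mL=-603/680, mR=-45/68; mL+mR=-1053/680 → advance -1; mR−mL=9/40 → turn +1·90°
n=3: pose=(-1,-7,E); sL=10/13, sR=90/181; mL=-2075/2353, mR=-90/181; mL+mR=-3245/2353 → advance -1; mR−mL=5/13 → turn +1·90°
n=4: pose=(-2,-7,N); sL=45/37, sR=9/13; mL=-1251/962, mR=-9/13; mL+mR=-1917/962 → advance -1; mR−mL=45/74 → turn +1·90°
n=5: pose=(-2,-8,W); sL=90/157, sR=18/17; mL=-3591/2669, mR=-18/17; mL+mR=-6417/2669 → advance -1; mR−mL=45/157 → turn +1·90°
n=6: pose=(-1,-8,S); sL=9/20, sR=45/68; mL=-603/680, mR=-45/68; mL+mR=-1053/680 → advance -1; mR−mL=9/40 → turn +1·90°
n=7: pose=(-1,-7,E); sL=10/13, sR=90/181; mL=-2075/2353, mR=-90/181; mL+mR=-3245/2353 → advance -1; mR−mL=5/13 → turn +1·90°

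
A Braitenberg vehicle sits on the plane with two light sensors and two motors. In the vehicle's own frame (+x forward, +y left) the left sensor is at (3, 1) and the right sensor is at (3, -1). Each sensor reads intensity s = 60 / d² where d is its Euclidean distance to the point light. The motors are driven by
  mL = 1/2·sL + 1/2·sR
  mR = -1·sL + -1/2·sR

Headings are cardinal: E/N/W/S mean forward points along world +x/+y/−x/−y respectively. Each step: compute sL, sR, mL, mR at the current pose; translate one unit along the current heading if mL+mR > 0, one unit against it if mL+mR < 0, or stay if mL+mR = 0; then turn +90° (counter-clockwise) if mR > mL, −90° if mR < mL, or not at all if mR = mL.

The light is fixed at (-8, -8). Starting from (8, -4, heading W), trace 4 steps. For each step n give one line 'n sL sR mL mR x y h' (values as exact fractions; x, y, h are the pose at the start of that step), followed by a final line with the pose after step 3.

0 30/89 30/97 2790/8633 -4245/8633 8 -4 W
1 12/61 60/373 4068/22753 -6306/22753 9 -4 N
2 15/104 15/101 3075/21008 -2295/10504 9 -5 E
3 60/289 4/15 1028/4335 -1478/4335 8 -5 S
final 8 -4 W

n=0: pose=(8,-4,W); sL=30/89, sR=30/97; mL=2790/8633, mR=-4245/8633; mL+mR=-15/89 → advance -1; mR−mL=-7035/8633 → turn -1·90°
n=1: pose=(9,-4,N); sL=12/61, sR=60/373; mL=4068/22753, mR=-6306/22753; mL+mR=-6/61 → advance -1; mR−mL=-10374/22753 → turn -1·90°
n=2: pose=(9,-5,E); sL=15/104, sR=15/101; mL=3075/21008, mR=-2295/10504; mL+mR=-15/208 → advance -1; mR−mL=-7665/21008 → turn -1·90°
n=3: pose=(8,-5,S); sL=60/289, sR=4/15; mL=1028/4335, mR=-1478/4335; mL+mR=-30/289 → advance -1; mR−mL=-2506/4335 → turn -1·90°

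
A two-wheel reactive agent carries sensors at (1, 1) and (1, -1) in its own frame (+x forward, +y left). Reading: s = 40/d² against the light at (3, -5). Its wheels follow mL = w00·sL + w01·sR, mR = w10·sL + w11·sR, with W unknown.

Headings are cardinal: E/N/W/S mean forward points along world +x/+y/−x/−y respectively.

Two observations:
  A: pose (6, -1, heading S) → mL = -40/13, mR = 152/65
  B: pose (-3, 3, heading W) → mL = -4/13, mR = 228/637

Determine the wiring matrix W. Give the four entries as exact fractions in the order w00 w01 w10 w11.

obs A: pose=(6,-1,S) → sL=8/5, sR=40/13, mL=-40/13, mR=152/65
obs B: pose=(-3,3,W) → sL=20/49, sR=4/13, mL=-4/13, mR=228/637
sensor matrix S = [[8/5, 40/13], [20/49, 4/13]]; det S = -2432/3185
solve [mL_A; mL_B] = S·[w00; w01] and [mR_A; mR_B] = S·[w10; w11]:
  w00 = 0, w01 = -1, w10 = 1/2, w11 = 1/2

0 -1 1/2 1/2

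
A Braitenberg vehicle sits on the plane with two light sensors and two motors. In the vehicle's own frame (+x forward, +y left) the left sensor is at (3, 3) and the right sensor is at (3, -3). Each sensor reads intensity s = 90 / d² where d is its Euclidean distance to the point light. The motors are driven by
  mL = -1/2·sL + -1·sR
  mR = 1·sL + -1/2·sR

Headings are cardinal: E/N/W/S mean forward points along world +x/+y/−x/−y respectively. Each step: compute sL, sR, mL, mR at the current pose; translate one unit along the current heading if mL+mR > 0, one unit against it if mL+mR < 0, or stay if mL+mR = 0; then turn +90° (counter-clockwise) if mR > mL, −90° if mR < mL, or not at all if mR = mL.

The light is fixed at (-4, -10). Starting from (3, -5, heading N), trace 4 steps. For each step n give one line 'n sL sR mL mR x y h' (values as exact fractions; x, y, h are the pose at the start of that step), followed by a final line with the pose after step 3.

0 9/8 45/82 -729/656 279/328 3 -5 N
1 90/17 18/13 -891/221 1017/221 3 -6 W
2 45/41 9 -783/82 -279/82 2 -6 S
3 18/29 18/17 -675/493 45/493 2 -5 E
final 1 -5 N

n=0: pose=(3,-5,N); sL=9/8, sR=45/82; mL=-729/656, mR=279/328; mL+mR=-171/656 → advance -1; mR−mL=1287/656 → turn +1·90°
n=1: pose=(3,-6,W); sL=90/17, sR=18/13; mL=-891/221, mR=1017/221; mL+mR=126/221 → advance +1; mR−mL=1908/221 → turn +1·90°
n=2: pose=(2,-6,S); sL=45/41, sR=9; mL=-783/82, mR=-279/82; mL+mR=-531/41 → advance -1; mR−mL=252/41 → turn +1·90°
n=3: pose=(2,-5,E); sL=18/29, sR=18/17; mL=-675/493, mR=45/493; mL+mR=-630/493 → advance -1; mR−mL=720/493 → turn +1·90°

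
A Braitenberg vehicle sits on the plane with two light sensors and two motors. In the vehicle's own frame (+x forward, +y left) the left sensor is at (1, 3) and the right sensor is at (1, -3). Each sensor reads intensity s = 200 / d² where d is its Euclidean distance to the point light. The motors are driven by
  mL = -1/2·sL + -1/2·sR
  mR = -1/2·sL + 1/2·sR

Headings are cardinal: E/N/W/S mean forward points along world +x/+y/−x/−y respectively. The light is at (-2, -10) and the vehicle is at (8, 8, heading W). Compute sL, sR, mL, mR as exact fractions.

left sensor world pos  = (7, 5); dL² = 306
right sensor world pos = (7, 11); dR² = 522
sL = 200/306 = 100/153
sR = 200/522 = 100/261
mL = -1/2·sL + -1/2·sR = -2300/4437
mR = -1/2·sL + 1/2·sR = -200/1479

100/153 100/261 -2300/4437 -200/1479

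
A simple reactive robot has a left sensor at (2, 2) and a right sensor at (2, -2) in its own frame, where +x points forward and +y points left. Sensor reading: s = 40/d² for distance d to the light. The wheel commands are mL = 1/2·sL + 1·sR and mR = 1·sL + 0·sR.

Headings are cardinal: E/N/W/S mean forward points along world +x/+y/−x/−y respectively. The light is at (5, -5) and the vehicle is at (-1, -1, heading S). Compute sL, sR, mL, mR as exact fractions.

left sensor world pos  = (1, -3); dL² = 20
right sensor world pos = (-3, -3); dR² = 68
sL = 40/20 = 2
sR = 40/68 = 10/17
mL = 1/2·sL + 1·sR = 27/17
mR = 1·sL + 0·sR = 2

2 10/17 27/17 2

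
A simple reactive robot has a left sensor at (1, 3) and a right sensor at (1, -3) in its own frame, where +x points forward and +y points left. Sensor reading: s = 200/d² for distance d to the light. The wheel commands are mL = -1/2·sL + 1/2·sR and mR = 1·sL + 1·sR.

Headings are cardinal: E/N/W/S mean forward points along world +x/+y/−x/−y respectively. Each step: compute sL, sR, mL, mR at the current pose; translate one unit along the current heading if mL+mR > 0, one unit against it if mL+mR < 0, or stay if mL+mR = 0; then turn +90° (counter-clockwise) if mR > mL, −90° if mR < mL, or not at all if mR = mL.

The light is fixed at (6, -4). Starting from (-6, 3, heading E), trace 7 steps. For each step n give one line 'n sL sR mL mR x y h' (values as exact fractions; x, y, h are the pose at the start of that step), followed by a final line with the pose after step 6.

0 200/221 200/137 8400/30277 71600/30277 -6 3 E
1 10/13 25/16 165/416 485/208 -5 3 N
2 200/169 40/53 -1920/8957 17360/8957 -5 4 W
3 20/13 100/137 -720/1781 4040/1781 -6 4 S
4 200/221 200/137 8400/30277 71600/30277 -6 3 E
5 10/13 25/16 165/416 485/208 -5 3 N
6 200/169 40/53 -1920/8957 17360/8957 -5 4 W
final -6 4 S

n=0: pose=(-6,3,E); sL=200/221, sR=200/137; mL=8400/30277, mR=71600/30277; mL+mR=80000/30277 → advance +1; mR−mL=63200/30277 → turn +1·90°
n=1: pose=(-5,3,N); sL=10/13, sR=25/16; mL=165/416, mR=485/208; mL+mR=1135/416 → advance +1; mR−mL=805/416 → turn +1·90°
n=2: pose=(-5,4,W); sL=200/169, sR=40/53; mL=-1920/8957, mR=17360/8957; mL+mR=15440/8957 → advance +1; mR−mL=19280/8957 → turn +1·90°
n=3: pose=(-6,4,S); sL=20/13, sR=100/137; mL=-720/1781, mR=4040/1781; mL+mR=3320/1781 → advance +1; mR−mL=4760/1781 → turn +1·90°
n=4: pose=(-6,3,E); sL=200/221, sR=200/137; mL=8400/30277, mR=71600/30277; mL+mR=80000/30277 → advance +1; mR−mL=63200/30277 → turn +1·90°
n=5: pose=(-5,3,N); sL=10/13, sR=25/16; mL=165/416, mR=485/208; mL+mR=1135/416 → advance +1; mR−mL=805/416 → turn +1·90°
n=6: pose=(-5,4,W); sL=200/169, sR=40/53; mL=-1920/8957, mR=17360/8957; mL+mR=15440/8957 → advance +1; mR−mL=19280/8957 → turn +1·90°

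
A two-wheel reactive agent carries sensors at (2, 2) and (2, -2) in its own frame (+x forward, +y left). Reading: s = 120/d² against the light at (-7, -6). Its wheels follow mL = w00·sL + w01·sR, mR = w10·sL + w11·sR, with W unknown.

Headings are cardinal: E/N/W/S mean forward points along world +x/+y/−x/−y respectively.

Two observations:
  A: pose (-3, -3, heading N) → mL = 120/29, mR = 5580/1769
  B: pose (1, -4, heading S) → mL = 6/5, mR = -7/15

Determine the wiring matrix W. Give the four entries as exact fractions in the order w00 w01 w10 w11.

1 0 1 -1/2

obs A: pose=(-3,-3,N) → sL=120/29, sR=120/61, mL=120/29, mR=5580/1769
obs B: pose=(1,-4,S) → sL=6/5, sR=10/3, mL=6/5, mR=-7/15
sensor matrix S = [[120/29, 120/61], [6/5, 10/3]]; det S = 20224/1769
solve [mL_A; mL_B] = S·[w00; w01] and [mR_A; mR_B] = S·[w10; w11]:
  w00 = 1, w01 = 0, w10 = 1, w11 = -1/2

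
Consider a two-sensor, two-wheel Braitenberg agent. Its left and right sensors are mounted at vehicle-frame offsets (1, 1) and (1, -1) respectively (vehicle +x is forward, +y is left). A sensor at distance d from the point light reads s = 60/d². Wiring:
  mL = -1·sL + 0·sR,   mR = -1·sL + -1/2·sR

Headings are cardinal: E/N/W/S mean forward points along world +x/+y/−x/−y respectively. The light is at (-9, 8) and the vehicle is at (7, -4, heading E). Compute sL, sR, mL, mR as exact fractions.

6/41 30/229 -6/41 -1989/9389

left sensor world pos  = (8, -3); dL² = 410
right sensor world pos = (8, -5); dR² = 458
sL = 60/410 = 6/41
sR = 60/458 = 30/229
mL = -1·sL + 0·sR = -6/41
mR = -1·sL + -1/2·sR = -1989/9389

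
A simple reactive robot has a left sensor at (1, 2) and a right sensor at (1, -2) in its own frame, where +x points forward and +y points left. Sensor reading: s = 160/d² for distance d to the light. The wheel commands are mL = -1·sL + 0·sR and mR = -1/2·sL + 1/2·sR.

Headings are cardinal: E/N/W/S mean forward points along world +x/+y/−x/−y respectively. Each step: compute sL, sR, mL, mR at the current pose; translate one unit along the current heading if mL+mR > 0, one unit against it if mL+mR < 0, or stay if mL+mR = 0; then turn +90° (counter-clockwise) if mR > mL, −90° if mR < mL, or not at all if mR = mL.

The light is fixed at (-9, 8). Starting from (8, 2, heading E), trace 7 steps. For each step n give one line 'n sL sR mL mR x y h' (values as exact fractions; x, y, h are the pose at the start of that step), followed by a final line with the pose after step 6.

0 8/17 40/97 -8/17 -48/1649 8 2 E
1 160/221 160/349 -160/221 -10240/77129 7 2 N
2 80/153 16/25 -80/153 224/3825 7 1 W
3 32/85 160/289 -32/85 128/1445 8 1 S
4 8/17 40/97 -8/17 -48/1649 8 2 E
5 160/221 160/349 -160/221 -10240/77129 7 2 N
6 80/153 16/25 -80/153 224/3825 7 1 W
final 8 1 S

n=0: pose=(8,2,E); sL=8/17, sR=40/97; mL=-8/17, mR=-48/1649; mL+mR=-824/1649 → advance -1; mR−mL=728/1649 → turn +1·90°
n=1: pose=(7,2,N); sL=160/221, sR=160/349; mL=-160/221, mR=-10240/77129; mL+mR=-66080/77129 → advance -1; mR−mL=45600/77129 → turn +1·90°
n=2: pose=(7,1,W); sL=80/153, sR=16/25; mL=-80/153, mR=224/3825; mL+mR=-592/1275 → advance -1; mR−mL=2224/3825 → turn +1·90°
n=3: pose=(8,1,S); sL=32/85, sR=160/289; mL=-32/85, mR=128/1445; mL+mR=-416/1445 → advance -1; mR−mL=672/1445 → turn +1·90°
n=4: pose=(8,2,E); sL=8/17, sR=40/97; mL=-8/17, mR=-48/1649; mL+mR=-824/1649 → advance -1; mR−mL=728/1649 → turn +1·90°
n=5: pose=(7,2,N); sL=160/221, sR=160/349; mL=-160/221, mR=-10240/77129; mL+mR=-66080/77129 → advance -1; mR−mL=45600/77129 → turn +1·90°
n=6: pose=(7,1,W); sL=80/153, sR=16/25; mL=-80/153, mR=224/3825; mL+mR=-592/1275 → advance -1; mR−mL=2224/3825 → turn +1·90°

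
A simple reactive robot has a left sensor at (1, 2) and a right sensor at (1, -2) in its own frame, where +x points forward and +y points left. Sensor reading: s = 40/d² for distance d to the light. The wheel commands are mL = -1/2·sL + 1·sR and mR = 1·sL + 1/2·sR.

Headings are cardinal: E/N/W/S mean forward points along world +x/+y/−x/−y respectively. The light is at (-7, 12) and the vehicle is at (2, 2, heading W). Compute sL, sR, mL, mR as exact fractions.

5/26 5/16 45/208 145/416

left sensor world pos  = (1, 0); dL² = 208
right sensor world pos = (1, 4); dR² = 128
sL = 40/208 = 5/26
sR = 40/128 = 5/16
mL = -1/2·sL + 1·sR = 45/208
mR = 1·sL + 1/2·sR = 145/416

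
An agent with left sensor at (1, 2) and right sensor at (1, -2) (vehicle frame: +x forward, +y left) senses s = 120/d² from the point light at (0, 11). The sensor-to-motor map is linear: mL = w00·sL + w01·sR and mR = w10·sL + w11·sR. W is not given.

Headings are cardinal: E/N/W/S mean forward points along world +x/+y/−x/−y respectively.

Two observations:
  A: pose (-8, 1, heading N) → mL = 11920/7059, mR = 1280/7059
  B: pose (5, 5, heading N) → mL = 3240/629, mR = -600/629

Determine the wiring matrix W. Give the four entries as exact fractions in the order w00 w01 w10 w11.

obs A: pose=(-8,1,N) → sL=120/181, sR=40/39, mL=11920/7059, mR=1280/7059
obs B: pose=(5,5,N) → sL=60/17, sR=60/37, mL=3240/629, mR=-600/629
sensor matrix S = [[120/181, 40/39], [60/17, 60/37]]; det S = -3766400/1480037
solve [mL_A; mL_B] = S·[w00; w01] and [mR_A; mR_B] = S·[w10; w11]:
  w00 = 1, w01 = 1, w10 = -1/2, w11 = 1/2

1 1 -1/2 1/2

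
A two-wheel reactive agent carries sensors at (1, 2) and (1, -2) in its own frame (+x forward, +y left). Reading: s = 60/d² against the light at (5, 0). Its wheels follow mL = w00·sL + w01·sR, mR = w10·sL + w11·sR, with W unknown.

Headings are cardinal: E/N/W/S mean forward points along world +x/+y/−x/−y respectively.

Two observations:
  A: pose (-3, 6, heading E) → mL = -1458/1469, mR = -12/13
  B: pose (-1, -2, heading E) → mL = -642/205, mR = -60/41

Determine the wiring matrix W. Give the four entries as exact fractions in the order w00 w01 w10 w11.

-1 -1/2 0 -1

obs A: pose=(-3,6,E) → sL=60/113, sR=12/13, mL=-1458/1469, mR=-12/13
obs B: pose=(-1,-2,E) → sL=12/5, sR=60/41, mL=-642/205, mR=-60/41
sensor matrix S = [[60/113, 12/13], [12/5, 60/41]]; det S = -433152/301145
solve [mL_A; mL_B] = S·[w00; w01] and [mR_A; mR_B] = S·[w10; w11]:
  w00 = -1, w01 = -1/2, w10 = 0, w11 = -1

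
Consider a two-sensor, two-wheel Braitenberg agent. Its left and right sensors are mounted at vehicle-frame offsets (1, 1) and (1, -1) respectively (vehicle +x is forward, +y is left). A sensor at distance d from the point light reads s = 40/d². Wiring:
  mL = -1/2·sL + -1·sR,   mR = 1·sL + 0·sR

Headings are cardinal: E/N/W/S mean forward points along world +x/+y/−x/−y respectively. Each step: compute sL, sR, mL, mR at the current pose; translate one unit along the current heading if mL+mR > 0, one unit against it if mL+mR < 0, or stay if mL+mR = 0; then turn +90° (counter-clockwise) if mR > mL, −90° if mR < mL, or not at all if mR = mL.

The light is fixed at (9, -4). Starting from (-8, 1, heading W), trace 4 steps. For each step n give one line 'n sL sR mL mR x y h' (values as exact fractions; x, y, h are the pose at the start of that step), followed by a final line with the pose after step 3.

n=0: pose=(-8,1,W); sL=2/17, sR=1/9; mL=-26/153, mR=2/17; mL+mR=-8/153 → advance -1; mR−mL=44/153 → turn +1·90°
n=1: pose=(-7,1,S); sL=40/241, sR=8/61; mL=-3148/14701, mR=40/241; mL+mR=-708/14701 → advance -1; mR−mL=5588/14701 → turn +1·90°
n=2: pose=(-7,2,E); sL=20/137, sR=4/25; mL=-798/3425, mR=20/137; mL+mR=-298/3425 → advance -1; mR−mL=1298/3425 → turn +1·90°
n=3: pose=(-8,2,N); sL=40/373, sR=8/61; mL=-4204/22753, mR=40/373; mL+mR=-1764/22753 → advance -1; mR−mL=6644/22753 → turn +1·90°

0 2/17 1/9 -26/153 2/17 -8 1 W
1 40/241 8/61 -3148/14701 40/241 -7 1 S
2 20/137 4/25 -798/3425 20/137 -7 2 E
3 40/373 8/61 -4204/22753 40/373 -8 2 N
final -8 1 W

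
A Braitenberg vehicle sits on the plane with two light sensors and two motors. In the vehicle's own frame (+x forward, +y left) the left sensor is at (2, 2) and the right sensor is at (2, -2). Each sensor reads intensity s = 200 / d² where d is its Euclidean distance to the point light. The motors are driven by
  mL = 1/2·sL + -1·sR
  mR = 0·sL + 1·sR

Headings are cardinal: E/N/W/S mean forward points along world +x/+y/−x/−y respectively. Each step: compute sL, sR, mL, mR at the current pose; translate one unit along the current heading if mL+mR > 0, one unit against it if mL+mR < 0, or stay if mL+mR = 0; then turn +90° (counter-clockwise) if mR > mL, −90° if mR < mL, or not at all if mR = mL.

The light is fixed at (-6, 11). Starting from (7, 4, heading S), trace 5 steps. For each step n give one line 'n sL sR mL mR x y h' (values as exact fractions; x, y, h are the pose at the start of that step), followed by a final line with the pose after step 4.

0 100/153 100/101 -10250/15453 100/101 7 4 S
1 200/261 8/13 -788/3393 8/13 7 3 E
2 10/9 50/73 -85/657 50/73 8 3 N
3 8/9 200/169 -1124/1521 200/169 8 4 W
4 100/153 100/101 -10250/15453 100/101 7 4 S
final 7 3 E

n=0: pose=(7,4,S); sL=100/153, sR=100/101; mL=-10250/15453, mR=100/101; mL+mR=50/153 → advance +1; mR−mL=25550/15453 → turn +1·90°
n=1: pose=(7,3,E); sL=200/261, sR=8/13; mL=-788/3393, mR=8/13; mL+mR=100/261 → advance +1; mR−mL=2876/3393 → turn +1·90°
n=2: pose=(8,3,N); sL=10/9, sR=50/73; mL=-85/657, mR=50/73; mL+mR=5/9 → advance +1; mR−mL=535/657 → turn +1·90°
n=3: pose=(8,4,W); sL=8/9, sR=200/169; mL=-1124/1521, mR=200/169; mL+mR=4/9 → advance +1; mR−mL=2924/1521 → turn +1·90°
n=4: pose=(7,4,S); sL=100/153, sR=100/101; mL=-10250/15453, mR=100/101; mL+mR=50/153 → advance +1; mR−mL=25550/15453 → turn +1·90°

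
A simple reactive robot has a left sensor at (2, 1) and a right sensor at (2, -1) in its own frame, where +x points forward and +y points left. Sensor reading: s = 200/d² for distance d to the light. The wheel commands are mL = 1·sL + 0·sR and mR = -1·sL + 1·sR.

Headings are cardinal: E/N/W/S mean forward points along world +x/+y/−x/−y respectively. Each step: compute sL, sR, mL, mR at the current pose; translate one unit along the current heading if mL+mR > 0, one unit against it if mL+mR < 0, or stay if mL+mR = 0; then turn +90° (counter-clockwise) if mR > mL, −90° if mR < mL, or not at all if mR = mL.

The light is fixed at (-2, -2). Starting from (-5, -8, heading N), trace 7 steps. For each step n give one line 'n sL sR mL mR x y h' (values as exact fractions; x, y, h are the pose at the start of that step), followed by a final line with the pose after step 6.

0 25/4 10 25/4 15/4 -5 -8 N
1 200/17 200/37 200/17 -4000/629 -5 -7 E
2 4 100/29 4 -16/29 -4 -7 S
3 40/13 200/41 40/13 960/533 -4 -8 W
4 25/4 10 25/4 15/4 -5 -8 N
5 200/17 200/37 200/17 -4000/629 -5 -7 E
6 4 100/29 4 -16/29 -4 -7 S
final -4 -8 W

n=0: pose=(-5,-8,N); sL=25/4, sR=10; mL=25/4, mR=15/4; mL+mR=10 → advance +1; mR−mL=-5/2 → turn -1·90°
n=1: pose=(-5,-7,E); sL=200/17, sR=200/37; mL=200/17, mR=-4000/629; mL+mR=200/37 → advance +1; mR−mL=-11400/629 → turn -1·90°
n=2: pose=(-4,-7,S); sL=4, sR=100/29; mL=4, mR=-16/29; mL+mR=100/29 → advance +1; mR−mL=-132/29 → turn -1·90°
n=3: pose=(-4,-8,W); sL=40/13, sR=200/41; mL=40/13, mR=960/533; mL+mR=200/41 → advance +1; mR−mL=-680/533 → turn -1·90°
n=4: pose=(-5,-8,N); sL=25/4, sR=10; mL=25/4, mR=15/4; mL+mR=10 → advance +1; mR−mL=-5/2 → turn -1·90°
n=5: pose=(-5,-7,E); sL=200/17, sR=200/37; mL=200/17, mR=-4000/629; mL+mR=200/37 → advance +1; mR−mL=-11400/629 → turn -1·90°
n=6: pose=(-4,-7,S); sL=4, sR=100/29; mL=4, mR=-16/29; mL+mR=100/29 → advance +1; mR−mL=-132/29 → turn -1·90°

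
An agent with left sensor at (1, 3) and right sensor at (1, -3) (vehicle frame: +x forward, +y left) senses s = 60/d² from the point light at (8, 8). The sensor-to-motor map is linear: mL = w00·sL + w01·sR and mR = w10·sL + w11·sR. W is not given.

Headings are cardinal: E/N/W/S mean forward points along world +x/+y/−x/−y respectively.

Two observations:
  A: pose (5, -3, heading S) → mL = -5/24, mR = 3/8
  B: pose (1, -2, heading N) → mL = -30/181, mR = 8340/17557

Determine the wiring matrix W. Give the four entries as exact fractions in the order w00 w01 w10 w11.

obs A: pose=(5,-3,S) → sL=5/12, sR=1/3, mL=-5/24, mR=3/8
obs B: pose=(1,-2,N) → sL=60/181, sR=60/97, mL=-30/181, mR=8340/17557
sensor matrix S = [[5/12, 1/3], [60/181, 60/97]]; det S = 2585/17557
solve [mL_A; mL_B] = S·[w00; w01] and [mR_A; mR_B] = S·[w10; w11]:
  w00 = -1/2, w01 = 0, w10 = 1/2, w11 = 1/2

-1/2 0 1/2 1/2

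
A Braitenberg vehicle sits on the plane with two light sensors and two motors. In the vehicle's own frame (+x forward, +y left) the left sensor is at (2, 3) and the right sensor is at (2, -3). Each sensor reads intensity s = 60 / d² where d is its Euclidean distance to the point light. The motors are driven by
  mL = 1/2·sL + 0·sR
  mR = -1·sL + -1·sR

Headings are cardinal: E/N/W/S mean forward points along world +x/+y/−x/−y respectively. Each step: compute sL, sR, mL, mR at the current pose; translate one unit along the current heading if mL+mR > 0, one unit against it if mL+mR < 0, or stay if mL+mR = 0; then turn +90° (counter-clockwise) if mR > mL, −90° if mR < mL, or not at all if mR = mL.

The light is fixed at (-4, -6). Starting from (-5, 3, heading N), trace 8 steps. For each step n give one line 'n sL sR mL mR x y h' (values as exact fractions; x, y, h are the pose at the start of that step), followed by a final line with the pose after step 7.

0 60/137 12/25 30/137 -3144/3425 -5 3 N
1 30/61 30/13 15/61 -2220/793 -5 2 E
2 60/37 60/61 30/37 -5880/2257 -6 2 S
3 15/13 3/8 15/26 -159/104 -6 3 W
4 60/137 12/25 30/137 -3144/3425 -5 3 N
5 30/61 30/13 15/61 -2220/793 -5 2 E
6 60/37 60/61 30/37 -5880/2257 -6 2 S
7 15/13 3/8 15/26 -159/104 -6 3 W
final -5 3 N

n=0: pose=(-5,3,N); sL=60/137, sR=12/25; mL=30/137, mR=-3144/3425; mL+mR=-2394/3425 → advance -1; mR−mL=-3894/3425 → turn -1·90°
n=1: pose=(-5,2,E); sL=30/61, sR=30/13; mL=15/61, mR=-2220/793; mL+mR=-2025/793 → advance -1; mR−mL=-2415/793 → turn -1·90°
n=2: pose=(-6,2,S); sL=60/37, sR=60/61; mL=30/37, mR=-5880/2257; mL+mR=-4050/2257 → advance -1; mR−mL=-7710/2257 → turn -1·90°
n=3: pose=(-6,3,W); sL=15/13, sR=3/8; mL=15/26, mR=-159/104; mL+mR=-99/104 → advance -1; mR−mL=-219/104 → turn -1·90°
n=4: pose=(-5,3,N); sL=60/137, sR=12/25; mL=30/137, mR=-3144/3425; mL+mR=-2394/3425 → advance -1; mR−mL=-3894/3425 → turn -1·90°
n=5: pose=(-5,2,E); sL=30/61, sR=30/13; mL=15/61, mR=-2220/793; mL+mR=-2025/793 → advance -1; mR−mL=-2415/793 → turn -1·90°
n=6: pose=(-6,2,S); sL=60/37, sR=60/61; mL=30/37, mR=-5880/2257; mL+mR=-4050/2257 → advance -1; mR−mL=-7710/2257 → turn -1·90°
n=7: pose=(-6,3,W); sL=15/13, sR=3/8; mL=15/26, mR=-159/104; mL+mR=-99/104 → advance -1; mR−mL=-219/104 → turn -1·90°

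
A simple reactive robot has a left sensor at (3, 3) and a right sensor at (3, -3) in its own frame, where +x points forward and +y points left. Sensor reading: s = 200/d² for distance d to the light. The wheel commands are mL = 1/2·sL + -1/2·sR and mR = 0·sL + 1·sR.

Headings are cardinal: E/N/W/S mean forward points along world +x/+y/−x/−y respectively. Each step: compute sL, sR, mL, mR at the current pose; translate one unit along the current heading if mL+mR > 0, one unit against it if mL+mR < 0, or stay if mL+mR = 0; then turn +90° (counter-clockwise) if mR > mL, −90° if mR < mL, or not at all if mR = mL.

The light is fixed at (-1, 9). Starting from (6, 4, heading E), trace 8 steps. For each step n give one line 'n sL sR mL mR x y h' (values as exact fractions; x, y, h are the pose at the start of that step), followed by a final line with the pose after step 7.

0 25/13 50/41 375/1066 50/41 6 4 E
1 200/29 8/5 384/145 8/5 7 4 N
2 100/61 20/17 240/1037 20/17 7 5 E
3 200/37 40/29 2160/1073 40/29 8 5 N
4 25/18 10/9 5/36 10/9 8 6 E
5 200/49 200/169 12000/8281 200/169 9 6 N
6 20/17 100/97 120/1649 100/97 9 7 E
7 40/13 200/197 2640/2561 200/197 10 7 N
final 10 8 E

n=0: pose=(6,4,E); sL=25/13, sR=50/41; mL=375/1066, mR=50/41; mL+mR=1675/1066 → advance +1; mR−mL=925/1066 → turn +1·90°
n=1: pose=(7,4,N); sL=200/29, sR=8/5; mL=384/145, mR=8/5; mL+mR=616/145 → advance +1; mR−mL=-152/145 → turn -1·90°
n=2: pose=(7,5,E); sL=100/61, sR=20/17; mL=240/1037, mR=20/17; mL+mR=1460/1037 → advance +1; mR−mL=980/1037 → turn +1·90°
n=3: pose=(8,5,N); sL=200/37, sR=40/29; mL=2160/1073, mR=40/29; mL+mR=3640/1073 → advance +1; mR−mL=-680/1073 → turn -1·90°
n=4: pose=(8,6,E); sL=25/18, sR=10/9; mL=5/36, mR=10/9; mL+mR=5/4 → advance +1; mR−mL=35/36 → turn +1·90°
n=5: pose=(9,6,N); sL=200/49, sR=200/169; mL=12000/8281, mR=200/169; mL+mR=21800/8281 → advance +1; mR−mL=-2200/8281 → turn -1·90°
n=6: pose=(9,7,E); sL=20/17, sR=100/97; mL=120/1649, mR=100/97; mL+mR=1820/1649 → advance +1; mR−mL=1580/1649 → turn +1·90°
n=7: pose=(10,7,N); sL=40/13, sR=200/197; mL=2640/2561, mR=200/197; mL+mR=5240/2561 → advance +1; mR−mL=-40/2561 → turn -1·90°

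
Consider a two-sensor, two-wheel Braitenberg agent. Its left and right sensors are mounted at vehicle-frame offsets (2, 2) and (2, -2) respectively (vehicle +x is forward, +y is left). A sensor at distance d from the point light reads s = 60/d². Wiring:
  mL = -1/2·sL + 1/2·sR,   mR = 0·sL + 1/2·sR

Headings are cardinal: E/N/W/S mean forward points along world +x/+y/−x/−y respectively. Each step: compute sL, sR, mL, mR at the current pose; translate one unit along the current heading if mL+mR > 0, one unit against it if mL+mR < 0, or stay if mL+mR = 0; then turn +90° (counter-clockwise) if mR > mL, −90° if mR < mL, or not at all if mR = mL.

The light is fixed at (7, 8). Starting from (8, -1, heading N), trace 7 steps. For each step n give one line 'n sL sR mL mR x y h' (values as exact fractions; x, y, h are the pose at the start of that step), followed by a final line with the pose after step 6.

n=0: pose=(8,-1,N); sL=6/5, sR=30/29; mL=-12/145, mR=15/29; mL+mR=63/145 → advance +1; mR−mL=3/5 → turn +1·90°
n=1: pose=(8,0,W); sL=60/101, sR=60/37; mL=1920/3737, mR=30/37; mL+mR=4950/3737 → advance +1; mR−mL=30/101 → turn +1·90°
n=2: pose=(7,0,S); sL=15/26, sR=15/26; mL=0, mR=15/52; mL+mR=15/52 → advance +1; mR−mL=15/52 → turn +1·90°
n=3: pose=(7,-1,E); sL=60/53, sR=12/25; mL=-432/1325, mR=6/25; mL+mR=-114/1325 → advance -1; mR−mL=30/53 → turn +1·90°
n=4: pose=(6,-1,N); sL=30/29, sR=6/5; mL=12/145, mR=3/5; mL+mR=99/145 → advance +1; mR−mL=15/29 → turn +1·90°
n=5: pose=(6,0,W); sL=60/109, sR=4/3; mL=128/327, mR=2/3; mL+mR=346/327 → advance +1; mR−mL=30/109 → turn +1·90°
n=6: pose=(5,0,S); sL=3/5, sR=15/29; mL=-6/145, mR=15/58; mL+mR=63/290 → advance +1; mR−mL=3/10 → turn +1·90°

0 6/5 30/29 -12/145 15/29 8 -1 N
1 60/101 60/37 1920/3737 30/37 8 0 W
2 15/26 15/26 0 15/52 7 0 S
3 60/53 12/25 -432/1325 6/25 7 -1 E
4 30/29 6/5 12/145 3/5 6 -1 N
5 60/109 4/3 128/327 2/3 6 0 W
6 3/5 15/29 -6/145 15/58 5 0 S
final 5 -1 E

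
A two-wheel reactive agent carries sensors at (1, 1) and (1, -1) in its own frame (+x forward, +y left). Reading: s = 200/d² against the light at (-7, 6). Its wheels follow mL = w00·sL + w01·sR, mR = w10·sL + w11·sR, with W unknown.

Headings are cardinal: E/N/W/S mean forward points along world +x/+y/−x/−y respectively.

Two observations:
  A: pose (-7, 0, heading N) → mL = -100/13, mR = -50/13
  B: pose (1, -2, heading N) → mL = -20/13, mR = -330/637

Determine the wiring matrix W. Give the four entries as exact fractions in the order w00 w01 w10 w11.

obs A: pose=(-7,0,N) → sL=100/13, sR=100/13, mL=-100/13, mR=-50/13
obs B: pose=(1,-2,N) → sL=100/49, sR=20/13, mL=-20/13, mR=-330/637
sensor matrix S = [[100/13, 100/13], [100/49, 20/13]]; det S = -32000/8281
solve [mL_A; mL_B] = S·[w00; w01] and [mR_A; mR_B] = S·[w10; w11]:
  w00 = 0, w01 = -1, w10 = 1/2, w11 = -1

0 -1 1/2 -1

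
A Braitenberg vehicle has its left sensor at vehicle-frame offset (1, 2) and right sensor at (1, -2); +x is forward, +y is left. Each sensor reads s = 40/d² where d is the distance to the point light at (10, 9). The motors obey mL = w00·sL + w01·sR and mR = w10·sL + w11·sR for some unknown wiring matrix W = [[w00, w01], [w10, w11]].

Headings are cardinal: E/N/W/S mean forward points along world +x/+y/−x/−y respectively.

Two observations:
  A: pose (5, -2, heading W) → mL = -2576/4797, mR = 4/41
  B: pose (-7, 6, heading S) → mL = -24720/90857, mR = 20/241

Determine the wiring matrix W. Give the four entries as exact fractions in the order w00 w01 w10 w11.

-1 -1 1/2 0

obs A: pose=(5,-2,W) → sL=8/41, sR=40/117, mL=-2576/4797, mR=4/41
obs B: pose=(-7,6,S) → sL=40/241, sR=40/377, mL=-24720/90857, mR=20/241
sensor matrix S = [[8/41, 40/117], [40/241, 40/377]]; det S = -1208320/33526233
solve [mL_A; mL_B] = S·[w00; w01] and [mR_A; mR_B] = S·[w10; w11]:
  w00 = -1, w01 = -1, w10 = 1/2, w11 = 0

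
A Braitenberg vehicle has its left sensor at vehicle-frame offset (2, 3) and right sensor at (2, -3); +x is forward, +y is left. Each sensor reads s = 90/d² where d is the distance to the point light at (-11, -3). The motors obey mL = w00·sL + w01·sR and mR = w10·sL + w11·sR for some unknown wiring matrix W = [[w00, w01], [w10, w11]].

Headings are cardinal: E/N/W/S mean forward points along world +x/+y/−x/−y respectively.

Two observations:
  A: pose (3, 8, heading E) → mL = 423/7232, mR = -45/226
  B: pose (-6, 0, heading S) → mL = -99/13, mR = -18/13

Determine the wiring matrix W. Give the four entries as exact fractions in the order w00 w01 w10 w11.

1 -1/2 -1 0

obs A: pose=(3,8,E) → sL=45/226, sR=9/32, mL=423/7232, mR=-45/226
obs B: pose=(-6,0,S) → sL=18/13, sR=18, mL=-99/13, mR=-18/13
sensor matrix S = [[45/226, 9/32], [18/13, 18]]; det S = 75087/23504
solve [mL_A; mL_B] = S·[w00; w01] and [mR_A; mR_B] = S·[w10; w11]:
  w00 = 1, w01 = -1/2, w10 = -1, w11 = 0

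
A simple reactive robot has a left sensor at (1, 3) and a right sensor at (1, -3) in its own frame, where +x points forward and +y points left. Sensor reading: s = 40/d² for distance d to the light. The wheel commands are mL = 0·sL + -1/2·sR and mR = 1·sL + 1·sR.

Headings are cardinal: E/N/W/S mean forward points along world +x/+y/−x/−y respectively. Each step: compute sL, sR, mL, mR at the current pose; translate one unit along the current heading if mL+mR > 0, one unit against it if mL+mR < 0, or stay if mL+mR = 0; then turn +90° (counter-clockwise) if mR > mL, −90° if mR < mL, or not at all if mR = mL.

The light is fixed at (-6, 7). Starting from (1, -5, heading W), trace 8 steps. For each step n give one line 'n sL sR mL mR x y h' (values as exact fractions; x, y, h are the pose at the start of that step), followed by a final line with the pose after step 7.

0 40/261 40/117 -20/117 560/1131 1 -5 W
1 4/25 20/89 -10/89 856/2225 0 -5 S
2 40/149 8/61 -4/61 3632/9089 0 -6 E
3 1/4 10/61 -5/61 101/244 1 -6 N
4 40/261 40/117 -20/117 560/1131 1 -5 W
5 4/25 20/89 -10/89 856/2225 0 -5 S
6 40/149 8/61 -4/61 3632/9089 0 -6 E
7 1/4 10/61 -5/61 101/244 1 -6 N
final 1 -5 W

n=0: pose=(1,-5,W); sL=40/261, sR=40/117; mL=-20/117, mR=560/1131; mL+mR=1100/3393 → advance +1; mR−mL=2260/3393 → turn +1·90°
n=1: pose=(0,-5,S); sL=4/25, sR=20/89; mL=-10/89, mR=856/2225; mL+mR=606/2225 → advance +1; mR−mL=1106/2225 → turn +1·90°
n=2: pose=(0,-6,E); sL=40/149, sR=8/61; mL=-4/61, mR=3632/9089; mL+mR=3036/9089 → advance +1; mR−mL=4228/9089 → turn +1·90°
n=3: pose=(1,-6,N); sL=1/4, sR=10/61; mL=-5/61, mR=101/244; mL+mR=81/244 → advance +1; mR−mL=121/244 → turn +1·90°
n=4: pose=(1,-5,W); sL=40/261, sR=40/117; mL=-20/117, mR=560/1131; mL+mR=1100/3393 → advance +1; mR−mL=2260/3393 → turn +1·90°
n=5: pose=(0,-5,S); sL=4/25, sR=20/89; mL=-10/89, mR=856/2225; mL+mR=606/2225 → advance +1; mR−mL=1106/2225 → turn +1·90°
n=6: pose=(0,-6,E); sL=40/149, sR=8/61; mL=-4/61, mR=3632/9089; mL+mR=3036/9089 → advance +1; mR−mL=4228/9089 → turn +1·90°
n=7: pose=(1,-6,N); sL=1/4, sR=10/61; mL=-5/61, mR=101/244; mL+mR=81/244 → advance +1; mR−mL=121/244 → turn +1·90°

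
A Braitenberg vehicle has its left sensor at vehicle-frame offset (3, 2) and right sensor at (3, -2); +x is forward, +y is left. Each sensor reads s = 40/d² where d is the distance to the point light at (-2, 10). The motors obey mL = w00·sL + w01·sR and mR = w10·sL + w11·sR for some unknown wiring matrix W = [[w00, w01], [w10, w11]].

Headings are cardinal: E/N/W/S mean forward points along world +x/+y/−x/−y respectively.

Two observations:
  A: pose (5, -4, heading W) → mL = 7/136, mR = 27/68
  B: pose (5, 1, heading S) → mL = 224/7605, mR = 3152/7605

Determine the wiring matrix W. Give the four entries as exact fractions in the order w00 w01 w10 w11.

-1/2 1/2 1 1

obs A: pose=(5,-4,W) → sL=5/34, sR=1/4, mL=7/136, mR=27/68
obs B: pose=(5,1,S) → sL=8/45, sR=40/169, mL=224/7605, mR=3152/7605
sensor matrix S = [[5/34, 1/4], [8/45, 40/169]]; det S = -1246/129285
solve [mL_A; mL_B] = S·[w00; w01] and [mR_A; mR_B] = S·[w10; w11]:
  w00 = -1/2, w01 = 1/2, w10 = 1, w11 = 1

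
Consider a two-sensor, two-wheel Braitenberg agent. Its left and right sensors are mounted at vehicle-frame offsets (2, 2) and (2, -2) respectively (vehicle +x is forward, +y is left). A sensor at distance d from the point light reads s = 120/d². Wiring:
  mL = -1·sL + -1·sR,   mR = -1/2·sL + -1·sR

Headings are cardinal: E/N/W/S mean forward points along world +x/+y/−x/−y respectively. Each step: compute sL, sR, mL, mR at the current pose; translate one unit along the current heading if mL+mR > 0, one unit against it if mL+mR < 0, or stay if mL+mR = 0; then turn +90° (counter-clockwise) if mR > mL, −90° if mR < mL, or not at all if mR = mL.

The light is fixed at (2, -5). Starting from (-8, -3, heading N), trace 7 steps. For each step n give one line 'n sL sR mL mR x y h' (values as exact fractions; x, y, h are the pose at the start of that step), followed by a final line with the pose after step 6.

n=0: pose=(-8,-3,N); sL=3/4, sR=3/2; mL=-9/4, mR=-15/8; mL+mR=-33/8 → advance -1; mR−mL=3/8 → turn +1·90°
n=1: pose=(-8,-4,W); sL=24/29, sR=40/51; mL=-2384/1479, mR=-1772/1479; mL+mR=-4156/1479 → advance -1; mR−mL=12/29 → turn +1·90°
n=2: pose=(-7,-4,S); sL=12/5, sR=60/61; mL=-1032/305, mR=-666/305; mL+mR=-1698/305 → advance -1; mR−mL=6/5 → turn +1·90°
n=3: pose=(-7,-3,E); sL=24/13, sR=120/49; mL=-2736/637, mR=-2148/637; mL+mR=-4884/637 → advance -1; mR−mL=12/13 → turn +1·90°
n=4: pose=(-8,-3,N); sL=3/4, sR=3/2; mL=-9/4, mR=-15/8; mL+mR=-33/8 → advance -1; mR−mL=3/8 → turn +1·90°
n=5: pose=(-8,-4,W); sL=24/29, sR=40/51; mL=-2384/1479, mR=-1772/1479; mL+mR=-4156/1479 → advance -1; mR−mL=12/29 → turn +1·90°
n=6: pose=(-7,-4,S); sL=12/5, sR=60/61; mL=-1032/305, mR=-666/305; mL+mR=-1698/305 → advance -1; mR−mL=6/5 → turn +1·90°

0 3/4 3/2 -9/4 -15/8 -8 -3 N
1 24/29 40/51 -2384/1479 -1772/1479 -8 -4 W
2 12/5 60/61 -1032/305 -666/305 -7 -4 S
3 24/13 120/49 -2736/637 -2148/637 -7 -3 E
4 3/4 3/2 -9/4 -15/8 -8 -3 N
5 24/29 40/51 -2384/1479 -1772/1479 -8 -4 W
6 12/5 60/61 -1032/305 -666/305 -7 -4 S
final -7 -3 E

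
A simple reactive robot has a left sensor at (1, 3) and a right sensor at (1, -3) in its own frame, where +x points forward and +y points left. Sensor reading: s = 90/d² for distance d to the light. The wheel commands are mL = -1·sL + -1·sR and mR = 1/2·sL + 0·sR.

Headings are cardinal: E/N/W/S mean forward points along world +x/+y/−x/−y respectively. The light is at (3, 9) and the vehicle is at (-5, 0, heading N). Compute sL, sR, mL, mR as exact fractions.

left sensor world pos  = (-8, 1); dL² = 185
right sensor world pos = (-2, 1); dR² = 89
sL = 90/185 = 18/37
sR = 90/89 = 90/89
mL = -1·sL + -1·sR = -4932/3293
mR = 1/2·sL + 0·sR = 9/37

18/37 90/89 -4932/3293 9/37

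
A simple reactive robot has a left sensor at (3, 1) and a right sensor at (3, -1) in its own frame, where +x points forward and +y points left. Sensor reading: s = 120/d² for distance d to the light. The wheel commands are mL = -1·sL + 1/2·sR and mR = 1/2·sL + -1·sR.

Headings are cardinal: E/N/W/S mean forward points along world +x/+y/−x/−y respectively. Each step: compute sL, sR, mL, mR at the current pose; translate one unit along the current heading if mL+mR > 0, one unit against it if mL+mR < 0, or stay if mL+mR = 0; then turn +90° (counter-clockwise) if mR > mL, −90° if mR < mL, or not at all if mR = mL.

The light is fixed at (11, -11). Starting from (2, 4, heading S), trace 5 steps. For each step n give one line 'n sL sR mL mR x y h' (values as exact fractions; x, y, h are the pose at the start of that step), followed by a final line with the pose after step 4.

n=0: pose=(2,4,S); sL=15/26, sR=30/61; mL=-525/1586, mR=-645/3172; mL+mR=-1695/3172 → advance -1; mR−mL=405/3172 → turn +1·90°
n=1: pose=(2,5,E); sL=24/65, sR=40/87; mL=-788/5655, mR=-1556/5655; mL+mR=-2344/5655 → advance -1; mR−mL=-256/1885 → turn -1·90°
n=2: pose=(1,5,S); sL=12/25, sR=12/29; mL=-198/725, mR=-126/725; mL+mR=-324/725 → advance -1; mR−mL=72/725 → turn +1·90°
n=3: pose=(1,6,E); sL=120/373, sR=24/61; mL=-2844/22753, mR=-5292/22753; mL+mR=-8136/22753 → advance -1; mR−mL=-2448/22753 → turn -1·90°
n=4: pose=(0,6,S); sL=15/37, sR=6/17; mL=-144/629, mR=-189/1258; mL+mR=-477/1258 → advance -1; mR−mL=99/1258 → turn +1·90°

0 15/26 30/61 -525/1586 -645/3172 2 4 S
1 24/65 40/87 -788/5655 -1556/5655 2 5 E
2 12/25 12/29 -198/725 -126/725 1 5 S
3 120/373 24/61 -2844/22753 -5292/22753 1 6 E
4 15/37 6/17 -144/629 -189/1258 0 6 S
final 0 7 E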